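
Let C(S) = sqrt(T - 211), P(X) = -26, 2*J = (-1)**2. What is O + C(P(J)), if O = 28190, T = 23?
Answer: 28190 + 2*I*sqrt(47) ≈ 28190.0 + 13.711*I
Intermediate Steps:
J = 1/2 (J = (1/2)*(-1)**2 = (1/2)*1 = 1/2 ≈ 0.50000)
C(S) = 2*I*sqrt(47) (C(S) = sqrt(23 - 211) = sqrt(-188) = 2*I*sqrt(47))
O + C(P(J)) = 28190 + 2*I*sqrt(47)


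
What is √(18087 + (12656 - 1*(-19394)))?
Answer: √50137 ≈ 223.91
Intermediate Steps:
√(18087 + (12656 - 1*(-19394))) = √(18087 + (12656 + 19394)) = √(18087 + 32050) = √50137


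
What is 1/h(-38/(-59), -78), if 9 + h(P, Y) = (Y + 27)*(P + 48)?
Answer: -59/146901 ≈ -0.00040163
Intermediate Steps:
h(P, Y) = -9 + (27 + Y)*(48 + P) (h(P, Y) = -9 + (Y + 27)*(P + 48) = -9 + (27 + Y)*(48 + P))
1/h(-38/(-59), -78) = 1/(1287 + 27*(-38/(-59)) + 48*(-78) - 38/(-59)*(-78)) = 1/(1287 + 27*(-38*(-1/59)) - 3744 - 38*(-1/59)*(-78)) = 1/(1287 + 27*(38/59) - 3744 + (38/59)*(-78)) = 1/(1287 + 1026/59 - 3744 - 2964/59) = 1/(-146901/59) = -59/146901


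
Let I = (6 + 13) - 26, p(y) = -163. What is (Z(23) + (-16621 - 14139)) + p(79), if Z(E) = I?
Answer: -30930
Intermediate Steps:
I = -7 (I = 19 - 26 = -7)
Z(E) = -7
(Z(23) + (-16621 - 14139)) + p(79) = (-7 + (-16621 - 14139)) - 163 = (-7 - 30760) - 163 = -30767 - 163 = -30930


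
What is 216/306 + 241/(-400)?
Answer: 703/6800 ≈ 0.10338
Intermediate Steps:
216/306 + 241/(-400) = 216*(1/306) + 241*(-1/400) = 12/17 - 241/400 = 703/6800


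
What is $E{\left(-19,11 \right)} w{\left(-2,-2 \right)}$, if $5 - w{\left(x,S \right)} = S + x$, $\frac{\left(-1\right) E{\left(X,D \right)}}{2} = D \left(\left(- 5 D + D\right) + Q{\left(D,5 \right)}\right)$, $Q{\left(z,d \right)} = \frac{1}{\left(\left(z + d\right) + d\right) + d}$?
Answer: $\frac{113157}{13} \approx 8704.4$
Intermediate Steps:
$Q{\left(z,d \right)} = \frac{1}{z + 3 d}$ ($Q{\left(z,d \right)} = \frac{1}{\left(\left(d + z\right) + d\right) + d} = \frac{1}{\left(z + 2 d\right) + d} = \frac{1}{z + 3 d}$)
$E{\left(X,D \right)} = - 2 D \left(\frac{1}{15 + D} - 4 D\right)$ ($E{\left(X,D \right)} = - 2 D \left(\left(- 5 D + D\right) + \frac{1}{D + 3 \cdot 5}\right) = - 2 D \left(- 4 D + \frac{1}{D + 15}\right) = - 2 D \left(- 4 D + \frac{1}{15 + D}\right) = - 2 D \left(\frac{1}{15 + D} - 4 D\right)$)
$w{\left(x,S \right)} = 5 - S - x$ ($w{\left(x,S \right)} = 5 - \left(S + x\right) = 5 - S - x$)
$E{\left(-19,11 \right)} w{\left(-2,-2 \right)} = 2 \cdot 11 \frac{1}{15 + 11} \left(-1 + 4 \cdot 11 \left(15 + 11\right)\right) \left(5 - -2 - -2\right) = 2 \cdot 11 \cdot \frac{1}{26} \left(-1 + 4 \cdot 11 \cdot 26\right) \left(5 + 2 + 2\right) = 2 \cdot 11 \cdot \frac{1}{26} \left(-1 + 1144\right) 9 = 2 \cdot 11 \cdot \frac{1}{26} \cdot 1143 \cdot 9 = \frac{12573}{13} \cdot 9 = \frac{113157}{13}$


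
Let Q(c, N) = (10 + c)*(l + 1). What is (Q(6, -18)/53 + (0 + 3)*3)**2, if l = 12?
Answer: 469225/2809 ≈ 167.04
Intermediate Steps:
Q(c, N) = 130 + 13*c (Q(c, N) = (10 + c)*(12 + 1) = (10 + c)*13 = 130 + 13*c)
(Q(6, -18)/53 + (0 + 3)*3)**2 = ((130 + 13*6)/53 + (0 + 3)*3)**2 = ((130 + 78)*(1/53) + 3*3)**2 = (208*(1/53) + 9)**2 = (208/53 + 9)**2 = (685/53)**2 = 469225/2809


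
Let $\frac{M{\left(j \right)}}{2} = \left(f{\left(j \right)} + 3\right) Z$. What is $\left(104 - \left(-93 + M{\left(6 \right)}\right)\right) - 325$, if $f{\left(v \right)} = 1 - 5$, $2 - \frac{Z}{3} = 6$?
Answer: $-152$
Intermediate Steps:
$Z = -12$ ($Z = 6 - 18 = -12$)
$f{\left(v \right)} = -4$ ($f{\left(v \right)} = 1 - 5 = -4$)
$M{\left(j \right)} = 24$ ($M{\left(j \right)} = 2 \left(-4 + 3\right) \left(-12\right) = 2 \left(\left(-1\right) \left(-12\right)\right) = 2 \cdot 12 = 24$)
$\left(104 - \left(-93 + M{\left(6 \right)}\right)\right) - 325 = \left(104 + \left(93 - 24\right)\right) - 325 = \left(104 + 69\right) - 325 = 173 - 325 = -152$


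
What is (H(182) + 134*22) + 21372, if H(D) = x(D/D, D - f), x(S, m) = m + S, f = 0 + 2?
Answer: 24501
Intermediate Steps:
f = 2
x(S, m) = S + m
H(D) = -1 + D (H(D) = D/D + (D - 1*2) = 1 + (D - 2) = 1 + (-2 + D) = -1 + D)
(H(182) + 134*22) + 21372 = ((-1 + 182) + 134*22) + 21372 = (181 + 2948) + 21372 = 3129 + 21372 = 24501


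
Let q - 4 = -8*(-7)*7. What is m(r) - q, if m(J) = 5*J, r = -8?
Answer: -436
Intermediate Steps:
q = 396 (q = 4 - 8*(-7)*7 = 4 + 56*7 = 4 + 392 = 396)
m(r) - q = 5*(-8) - 1*396 = -40 - 396 = -436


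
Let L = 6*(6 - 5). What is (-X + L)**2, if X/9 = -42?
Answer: 147456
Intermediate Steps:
X = -378 (X = 9*(-42) = -378)
L = 6 (L = 6*1 = 6)
(-X + L)**2 = (-1*(-378) + 6)**2 = (378 + 6)**2 = 384**2 = 147456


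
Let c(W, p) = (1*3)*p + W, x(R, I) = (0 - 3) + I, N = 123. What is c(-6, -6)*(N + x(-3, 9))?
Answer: -3096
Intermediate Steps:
x(R, I) = -3 + I
c(W, p) = W + 3*p (c(W, p) = 3*p + W = W + 3*p)
c(-6, -6)*(N + x(-3, 9)) = (-6 + 3*(-6))*(123 + (-3 + 9)) = (-6 - 18)*(123 + 6) = -24*129 = -3096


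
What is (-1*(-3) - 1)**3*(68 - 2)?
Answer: 528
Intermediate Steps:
(-1*(-3) - 1)**3*(68 - 2) = (3 - 1)**3*66 = 2**3*66 = 8*66 = 528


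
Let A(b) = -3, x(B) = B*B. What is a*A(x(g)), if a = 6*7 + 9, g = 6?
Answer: -153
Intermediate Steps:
x(B) = B²
a = 51 (a = 42 + 9 = 51)
a*A(x(g)) = 51*(-3) = -153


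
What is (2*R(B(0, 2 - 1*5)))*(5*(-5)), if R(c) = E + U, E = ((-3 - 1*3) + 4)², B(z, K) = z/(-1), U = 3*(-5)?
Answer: 550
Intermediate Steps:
U = -15
B(z, K) = -z (B(z, K) = z*(-1) = -z)
E = 4 (E = ((-3 - 3) + 4)² = (-6 + 4)² = (-2)² = 4)
R(c) = -11 (R(c) = 4 - 15 = -11)
(2*R(B(0, 2 - 1*5)))*(5*(-5)) = (2*(-11))*(5*(-5)) = -22*(-25) = 550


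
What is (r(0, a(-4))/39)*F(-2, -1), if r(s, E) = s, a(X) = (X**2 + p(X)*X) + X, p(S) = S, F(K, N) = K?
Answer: 0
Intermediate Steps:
a(X) = X + 2*X**2 (a(X) = (X**2 + X*X) + X = (X**2 + X**2) + X = 2*X**2 + X = X + 2*X**2)
(r(0, a(-4))/39)*F(-2, -1) = (0/39)*(-2) = ((1/39)*0)*(-2) = 0*(-2) = 0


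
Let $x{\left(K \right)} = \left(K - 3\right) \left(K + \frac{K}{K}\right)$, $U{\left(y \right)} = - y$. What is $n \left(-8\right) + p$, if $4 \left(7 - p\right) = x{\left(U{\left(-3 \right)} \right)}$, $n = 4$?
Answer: $-25$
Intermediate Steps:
$x{\left(K \right)} = \left(1 + K\right) \left(-3 + K\right)$ ($x{\left(K \right)} = \left(-3 + K\right) \left(K + 1\right) = \left(-3 + K\right) \left(1 + K\right) = \left(1 + K\right) \left(-3 + K\right)$)
$p = 7$ ($p = 7 - \frac{-3 + \left(\left(-1\right) \left(-3\right)\right)^{2} - 2 \left(\left(-1\right) \left(-3\right)\right)}{4} = 7 - \frac{-3 + 3^{2} - 6}{4} = 7 - \frac{-3 + 9 - 6}{4} = 7 - 0 = 7 + 0 = 7$)
$n \left(-8\right) + p = 4 \left(-8\right) + 7 = -32 + 7 = -25$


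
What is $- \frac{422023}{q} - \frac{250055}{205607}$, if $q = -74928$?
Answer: $\frac{9719251703}{2200817328} \approx 4.4162$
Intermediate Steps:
$- \frac{422023}{q} - \frac{250055}{205607} = - \frac{422023}{-74928} - \frac{250055}{205607} = \left(-422023\right) \left(- \frac{1}{74928}\right) - \frac{250055}{205607} = \frac{60289}{10704} - \frac{250055}{205607} = \frac{9719251703}{2200817328}$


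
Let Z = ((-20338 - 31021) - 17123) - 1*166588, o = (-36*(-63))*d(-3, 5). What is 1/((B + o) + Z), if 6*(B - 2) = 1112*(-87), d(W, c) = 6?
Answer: -1/237584 ≈ -4.2090e-6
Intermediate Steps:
o = 13608 (o = -36*(-63)*6 = 2268*6 = 13608)
Z = -235070 (Z = (-51359 - 17123) - 166588 = -68482 - 166588 = -235070)
B = -16122 (B = 2 + (1112*(-87))/6 = 2 + (⅙)*(-96744) = 2 - 16124 = -16122)
1/((B + o) + Z) = 1/((-16122 + 13608) - 235070) = 1/(-2514 - 235070) = 1/(-237584) = -1/237584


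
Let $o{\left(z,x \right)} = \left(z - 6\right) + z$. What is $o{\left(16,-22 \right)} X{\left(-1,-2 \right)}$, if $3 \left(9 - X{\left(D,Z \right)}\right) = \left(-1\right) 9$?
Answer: $312$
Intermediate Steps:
$X{\left(D,Z \right)} = 12$ ($X{\left(D,Z \right)} = 9 - \frac{\left(-1\right) 9}{3} = 9 - -3 = 9 + 3 = 12$)
$o{\left(z,x \right)} = -6 + 2 z$ ($o{\left(z,x \right)} = \left(-6 + z\right) + z = -6 + 2 z$)
$o{\left(16,-22 \right)} X{\left(-1,-2 \right)} = \left(-6 + 2 \cdot 16\right) 12 = \left(-6 + 32\right) 12 = 26 \cdot 12 = 312$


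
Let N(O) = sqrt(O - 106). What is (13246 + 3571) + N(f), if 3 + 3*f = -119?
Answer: 16817 + 2*I*sqrt(330)/3 ≈ 16817.0 + 12.111*I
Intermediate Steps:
f = -122/3 (f = -1 + (1/3)*(-119) = -1 - 119/3 = -122/3 ≈ -40.667)
N(O) = sqrt(-106 + O)
(13246 + 3571) + N(f) = (13246 + 3571) + sqrt(-106 - 122/3) = 16817 + sqrt(-440/3) = 16817 + 2*I*sqrt(330)/3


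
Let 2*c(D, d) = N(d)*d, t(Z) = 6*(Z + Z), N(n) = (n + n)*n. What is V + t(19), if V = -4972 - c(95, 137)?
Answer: -2576097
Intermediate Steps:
N(n) = 2*n² (N(n) = (2*n)*n = 2*n²)
t(Z) = 12*Z (t(Z) = 6*(2*Z) = 12*Z)
c(D, d) = d³ (c(D, d) = ((2*d²)*d)/2 = (2*d³)/2 = d³)
V = -2576325 (V = -4972 - 1*137³ = -4972 - 1*2571353 = -4972 - 2571353 = -2576325)
V + t(19) = -2576325 + 12*19 = -2576325 + 228 = -2576097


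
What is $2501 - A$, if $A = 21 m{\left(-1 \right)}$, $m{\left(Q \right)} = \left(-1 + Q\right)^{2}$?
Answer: $2417$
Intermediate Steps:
$A = 84$ ($A = 21 \left(-1 - 1\right)^{2} = 21 \left(-2\right)^{2} = 21 \cdot 4 = 84$)
$2501 - A = 2501 - 84 = 2417$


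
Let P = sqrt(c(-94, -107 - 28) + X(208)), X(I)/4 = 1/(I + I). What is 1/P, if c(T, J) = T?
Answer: -2*I*sqrt(10166)/1955 ≈ -0.10315*I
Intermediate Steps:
X(I) = 2/I (X(I) = 4/(I + I) = 4/((2*I)) = 4*(1/(2*I)) = 2/I)
P = 5*I*sqrt(10166)/52 (P = sqrt(-94 + 2/208) = sqrt(-94 + 2*(1/208)) = sqrt(-94 + 1/104) = sqrt(-9775/104) = 5*I*sqrt(10166)/52 ≈ 9.6949*I)
1/P = 1/(5*I*sqrt(10166)/52) = -2*I*sqrt(10166)/1955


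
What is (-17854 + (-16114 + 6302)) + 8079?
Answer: -19587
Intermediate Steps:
(-17854 + (-16114 + 6302)) + 8079 = (-17854 - 9812) + 8079 = -27666 + 8079 = -19587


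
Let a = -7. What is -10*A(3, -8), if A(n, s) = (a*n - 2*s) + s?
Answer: 130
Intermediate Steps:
A(n, s) = -s - 7*n (A(n, s) = (-7*n - 2*s) + s = -s - 7*n)
-10*A(3, -8) = -10*(-1*(-8) - 7*3) = -10*(8 - 21) = -10*(-13) = 130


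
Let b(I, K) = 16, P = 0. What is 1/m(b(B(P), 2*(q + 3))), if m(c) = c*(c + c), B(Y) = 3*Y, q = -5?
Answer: 1/512 ≈ 0.0019531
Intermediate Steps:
m(c) = 2*c² (m(c) = c*(2*c) = 2*c²)
1/m(b(B(P), 2*(q + 3))) = 1/(2*16²) = 1/(2*256) = 1/512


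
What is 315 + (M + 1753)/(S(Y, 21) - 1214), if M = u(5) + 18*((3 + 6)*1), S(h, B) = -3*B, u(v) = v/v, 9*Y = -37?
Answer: 400339/1277 ≈ 313.50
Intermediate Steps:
Y = -37/9 (Y = (⅑)*(-37) = -37/9 ≈ -4.1111)
u(v) = 1
M = 163 (M = 1 + 18*((3 + 6)*1) = 1 + 18*(9*1) = 1 + 18*9 = 1 + 162 = 163)
315 + (M + 1753)/(S(Y, 21) - 1214) = 315 + (163 + 1753)/(-3*21 - 1214) = 315 + 1916/(-63 - 1214) = 315 + 1916/(-1277) = 315 + 1916*(-1/1277) = 315 - 1916/1277 = 400339/1277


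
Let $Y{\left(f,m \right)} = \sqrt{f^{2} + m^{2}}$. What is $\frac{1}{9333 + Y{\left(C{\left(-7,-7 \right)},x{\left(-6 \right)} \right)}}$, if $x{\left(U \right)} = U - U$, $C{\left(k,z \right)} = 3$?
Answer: $\frac{1}{9336} \approx 0.00010711$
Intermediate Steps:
$x{\left(U \right)} = 0$
$\frac{1}{9333 + Y{\left(C{\left(-7,-7 \right)},x{\left(-6 \right)} \right)}} = \frac{1}{9333 + \sqrt{3^{2} + 0^{2}}} = \frac{1}{9333 + \sqrt{9 + 0}} = \frac{1}{9333 + \sqrt{9}} = \frac{1}{9333 + 3} = \frac{1}{9336}$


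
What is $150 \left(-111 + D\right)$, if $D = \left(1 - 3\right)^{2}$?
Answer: $-16050$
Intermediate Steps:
$D = 4$ ($D = \left(-2\right)^{2} = 4$)
$150 \left(-111 + D\right) = 150 \left(-111 + 4\right) = 150 \left(-107\right) = -16050$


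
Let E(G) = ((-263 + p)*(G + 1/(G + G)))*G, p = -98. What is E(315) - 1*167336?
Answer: -71975483/2 ≈ -3.5988e+7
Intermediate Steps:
E(G) = G*(-361*G - 361/(2*G)) (E(G) = ((-263 - 98)*(G + 1/(G + G)))*G = (-361*(G + 1/(2*G)))*G = (-361*G - 361/(2*G))*G = G*(-361*G - 361/(2*G)))
E(315) - 1*167336 = (-361/2 - 361*315²) - 1*167336 = (-361/2 - 361*99225) - 167336 = (-361/2 - 35820225) - 167336 = -71640811/2 - 167336 = -71975483/2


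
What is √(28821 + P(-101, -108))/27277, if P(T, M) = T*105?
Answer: 6*√506/27277 ≈ 0.0049480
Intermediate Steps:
P(T, M) = 105*T
√(28821 + P(-101, -108))/27277 = √(28821 + 105*(-101))/27277 = √(28821 - 10605)*(1/27277) = √18216*(1/27277) = (6*√506)*(1/27277) = 6*√506/27277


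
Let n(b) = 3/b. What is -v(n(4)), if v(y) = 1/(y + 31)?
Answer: -4/127 ≈ -0.031496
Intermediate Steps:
v(y) = 1/(31 + y)
-v(n(4)) = -1/(31 + 3/4) = -1/(31 + 3*(¼)) = -1/(31 + ¾) = -1/127/4 = -1*4/127 = -4/127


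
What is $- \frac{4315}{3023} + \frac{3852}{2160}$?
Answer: $\frac{64561}{181380} \approx 0.35594$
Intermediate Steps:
$- \frac{4315}{3023} + \frac{3852}{2160} = \left(-4315\right) \frac{1}{3023} + 3852 \cdot \frac{1}{2160} = - \frac{4315}{3023} + \frac{107}{60} = \frac{64561}{181380}$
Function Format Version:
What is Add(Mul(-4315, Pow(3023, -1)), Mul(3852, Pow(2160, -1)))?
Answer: Rational(64561, 181380) ≈ 0.35594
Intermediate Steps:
Add(Mul(-4315, Pow(3023, -1)), Mul(3852, Pow(2160, -1))) = Add(Mul(-4315, Rational(1, 3023)), Mul(3852, Rational(1, 2160))) = Add(Rational(-4315, 3023), Rational(107, 60)) = Rational(64561, 181380)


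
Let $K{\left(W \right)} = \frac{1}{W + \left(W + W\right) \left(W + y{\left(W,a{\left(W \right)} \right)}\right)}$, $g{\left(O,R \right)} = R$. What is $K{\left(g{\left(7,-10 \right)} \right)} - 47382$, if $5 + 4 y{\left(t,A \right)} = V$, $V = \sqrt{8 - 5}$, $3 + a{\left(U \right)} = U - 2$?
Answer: $- \frac{437335817}{9230} + \frac{\sqrt{3}}{9230} \approx -47382.0$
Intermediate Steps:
$a{\left(U \right)} = -5 + U$ ($a{\left(U \right)} = -3 + \left(U - 2\right) = -3 + \left(-2 + U\right) = -5 + U$)
$V = \sqrt{3} \approx 1.732$
$y{\left(t,A \right)} = - \frac{5}{4} + \frac{\sqrt{3}}{4}$
$K{\left(W \right)} = \frac{1}{W + 2 W \left(- \frac{5}{4} + W + \frac{\sqrt{3}}{4}\right)}$ ($K{\left(W \right)} = \frac{1}{W + \left(W + W\right) \left(W - \left(\frac{5}{4} - \frac{\sqrt{3}}{4}\right)\right)} = \frac{1}{W + 2 W \left(- \frac{5}{4} + W + \frac{\sqrt{3}}{4}\right)}$)
$K{\left(g{\left(7,-10 \right)} \right)} - 47382 = \frac{2}{\left(-10\right) \left(-3 + \sqrt{3} + 4 \left(-10\right)\right)} - 47382 = 2 \left(- \frac{1}{10}\right) \frac{1}{-3 + \sqrt{3} - 40} - 47382 = 2 \left(- \frac{1}{10}\right) \frac{1}{-43 + \sqrt{3}} - 47382 = - \frac{1}{5 \left(-43 + \sqrt{3}\right)} - 47382 = -47382 - \frac{1}{5 \left(-43 + \sqrt{3}\right)}$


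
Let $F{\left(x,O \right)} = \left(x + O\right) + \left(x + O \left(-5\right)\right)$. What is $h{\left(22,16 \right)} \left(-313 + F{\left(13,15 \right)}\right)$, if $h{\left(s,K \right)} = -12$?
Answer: $4164$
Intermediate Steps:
$F{\left(x,O \right)} = - 4 O + 2 x$ ($F{\left(x,O \right)} = \left(O + x\right) - \left(- x + 5 O\right) = - 4 O + 2 x$)
$h{\left(22,16 \right)} \left(-313 + F{\left(13,15 \right)}\right) = - 12 \left(-313 + \left(\left(-4\right) 15 + 2 \cdot 13\right)\right) = - 12 \left(-313 + \left(-60 + 26\right)\right) = - 12 \left(-313 - 34\right) = \left(-12\right) \left(-347\right) = 4164$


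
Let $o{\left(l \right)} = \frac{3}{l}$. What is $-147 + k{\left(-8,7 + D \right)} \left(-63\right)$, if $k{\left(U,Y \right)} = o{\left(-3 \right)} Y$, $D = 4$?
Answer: $546$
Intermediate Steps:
$k{\left(U,Y \right)} = - Y$ ($k{\left(U,Y \right)} = \frac{3}{-3} Y = 3 \left(- \frac{1}{3}\right) Y = - Y$)
$-147 + k{\left(-8,7 + D \right)} \left(-63\right) = -147 + - (7 + 4) \left(-63\right) = -147 + \left(-1\right) 11 \left(-63\right) = -147 - -693 = -147 + 693 = 546$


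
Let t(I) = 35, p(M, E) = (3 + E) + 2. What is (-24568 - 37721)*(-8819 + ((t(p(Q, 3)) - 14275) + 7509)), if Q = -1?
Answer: 968593950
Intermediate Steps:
p(M, E) = 5 + E
(-24568 - 37721)*(-8819 + ((t(p(Q, 3)) - 14275) + 7509)) = (-24568 - 37721)*(-8819 + ((35 - 14275) + 7509)) = -62289*(-8819 + (-14240 + 7509)) = -62289*(-8819 - 6731) = -62289*(-15550) = 968593950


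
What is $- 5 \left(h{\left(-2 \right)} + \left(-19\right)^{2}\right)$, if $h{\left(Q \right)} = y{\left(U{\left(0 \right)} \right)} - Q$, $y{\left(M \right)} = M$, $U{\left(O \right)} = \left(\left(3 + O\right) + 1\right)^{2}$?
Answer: $-1895$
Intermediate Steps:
$U{\left(O \right)} = \left(4 + O\right)^{2}$
$h{\left(Q \right)} = 16 - Q$ ($h{\left(Q \right)} = \left(4 + 0\right)^{2} - Q = 4^{2} - Q = 16 - Q$)
$- 5 \left(h{\left(-2 \right)} + \left(-19\right)^{2}\right) = - 5 \left(\left(16 - -2\right) + \left(-19\right)^{2}\right) = - 5 \left(\left(16 + 2\right) + 361\right) = - 5 \left(18 + 361\right) = \left(-5\right) 379 = -1895$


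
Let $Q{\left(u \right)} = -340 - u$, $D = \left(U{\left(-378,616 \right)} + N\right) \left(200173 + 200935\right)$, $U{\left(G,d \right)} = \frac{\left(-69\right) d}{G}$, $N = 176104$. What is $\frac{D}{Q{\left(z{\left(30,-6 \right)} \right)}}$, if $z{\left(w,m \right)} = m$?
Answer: $- \frac{318068215192}{1503} \approx -2.1162 \cdot 10^{8}$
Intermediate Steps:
$U{\left(G,d \right)} = - \frac{69 d}{G}$
$D = \frac{636136430384}{9}$ ($D = \left(\left(-69\right) 616 \frac{1}{-378} + 176104\right) \left(200173 + 200935\right) = \left(\left(-69\right) 616 \left(- \frac{1}{378}\right) + 176104\right) 401108 = \left(\frac{1012}{9} + 176104\right) 401108 = \frac{1585948}{9} \cdot 401108 = \frac{636136430384}{9} \approx 7.0682 \cdot 10^{10}$)
$\frac{D}{Q{\left(z{\left(30,-6 \right)} \right)}} = \frac{636136430384}{9 \left(-340 - -6\right)} = \frac{636136430384}{9 \left(-340 + 6\right)} = \frac{636136430384}{9 \left(-334\right)} = \frac{636136430384}{9} \left(- \frac{1}{334}\right) = - \frac{318068215192}{1503}$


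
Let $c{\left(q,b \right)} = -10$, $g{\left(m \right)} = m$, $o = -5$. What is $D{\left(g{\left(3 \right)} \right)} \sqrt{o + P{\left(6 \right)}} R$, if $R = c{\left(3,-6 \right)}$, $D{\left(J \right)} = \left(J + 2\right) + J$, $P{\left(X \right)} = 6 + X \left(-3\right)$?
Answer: $- 80 i \sqrt{17} \approx - 329.85 i$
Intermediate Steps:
$P{\left(X \right)} = 6 - 3 X$
$D{\left(J \right)} = 2 + 2 J$ ($D{\left(J \right)} = \left(2 + J\right) + J = 2 + 2 J$)
$R = -10$
$D{\left(g{\left(3 \right)} \right)} \sqrt{o + P{\left(6 \right)}} R = \left(2 + 2 \cdot 3\right) \sqrt{-5 + \left(6 - 18\right)} \left(-10\right) = \left(2 + 6\right) \sqrt{-5 + \left(6 - 18\right)} \left(-10\right) = 8 \sqrt{-5 - 12} \left(-10\right) = 8 \sqrt{-17} \left(-10\right) = 8 i \sqrt{17} \left(-10\right) = - 80 i \sqrt{17}$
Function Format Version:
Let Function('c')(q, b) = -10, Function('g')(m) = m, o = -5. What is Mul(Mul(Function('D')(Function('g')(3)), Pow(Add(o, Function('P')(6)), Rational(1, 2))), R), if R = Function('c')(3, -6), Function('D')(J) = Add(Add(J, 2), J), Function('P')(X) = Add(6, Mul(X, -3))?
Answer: Mul(-80, I, Pow(17, Rational(1, 2))) ≈ Mul(-329.85, I)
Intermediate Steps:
Function('P')(X) = Add(6, Mul(-3, X))
Function('D')(J) = Add(2, Mul(2, J)) (Function('D')(J) = Add(Add(2, J), J) = Add(2, Mul(2, J)))
R = -10
Mul(Mul(Function('D')(Function('g')(3)), Pow(Add(o, Function('P')(6)), Rational(1, 2))), R) = Mul(Mul(Add(2, Mul(2, 3)), Pow(Add(-5, Add(6, Mul(-3, 6))), Rational(1, 2))), -10) = Mul(Mul(Add(2, 6), Pow(Add(-5, Add(6, -18)), Rational(1, 2))), -10) = Mul(Mul(8, Pow(Add(-5, -12), Rational(1, 2))), -10) = Mul(Mul(8, Pow(-17, Rational(1, 2))), -10) = Mul(Mul(8, Mul(I, Pow(17, Rational(1, 2)))), -10) = Mul(Mul(8, I, Pow(17, Rational(1, 2))), -10) = Mul(-80, I, Pow(17, Rational(1, 2)))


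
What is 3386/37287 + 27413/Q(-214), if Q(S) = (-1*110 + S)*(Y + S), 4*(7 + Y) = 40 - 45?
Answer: 46887815/99444429 ≈ 0.47150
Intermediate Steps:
Y = -33/4 (Y = -7 + (40 - 45)/4 = -7 + (¼)*(-5) = -7 - 5/4 = -33/4 ≈ -8.2500)
Q(S) = (-110 + S)*(-33/4 + S) (Q(S) = (-1*110 + S)*(-33/4 + S) = (-110 + S)*(-33/4 + S))
3386/37287 + 27413/Q(-214) = 3386/37287 + 27413/(1815/2 + (-214)² - 473/4*(-214)) = 3386*(1/37287) + 27413/(1815/2 + 45796 + 50611/2) = 3386/37287 + 27413/72009 = 46887815/99444429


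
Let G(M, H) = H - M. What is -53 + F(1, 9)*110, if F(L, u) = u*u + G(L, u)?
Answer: 9737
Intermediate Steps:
F(L, u) = u + u² - L (F(L, u) = u*u + (u - L) = u² + (u - L) = u + u² - L)
-53 + F(1, 9)*110 = -53 + (9 + 9² - 1*1)*110 = -53 + (9 + 81 - 1)*110 = -53 + 89*110 = -53 + 9790 = 9737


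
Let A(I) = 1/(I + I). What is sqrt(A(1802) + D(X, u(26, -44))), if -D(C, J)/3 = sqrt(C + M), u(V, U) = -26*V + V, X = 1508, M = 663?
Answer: sqrt(901 - 9741612*sqrt(2171))/1802 ≈ 11.823*I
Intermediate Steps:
u(V, U) = -25*V
A(I) = 1/(2*I)
D(C, J) = -3*sqrt(663 + C) (D(C, J) = -3*sqrt(C + 663) = -3*sqrt(663 + C))
sqrt(A(1802) + D(X, u(26, -44))) = sqrt((1/2)/1802 - 3*sqrt(663 + 1508)) = sqrt((1/2)*(1/1802) - 3*sqrt(2171)) = sqrt(1/3604 - 3*sqrt(2171))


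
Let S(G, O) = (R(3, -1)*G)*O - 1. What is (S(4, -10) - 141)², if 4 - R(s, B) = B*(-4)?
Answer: 20164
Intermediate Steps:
R(s, B) = 4 + 4*B (R(s, B) = 4 - B*(-4) = 4 - (-4)*B = 4 + 4*B)
S(G, O) = -1 (S(G, O) = ((4 + 4*(-1))*G)*O - 1 = ((4 - 4)*G)*O - 1 = (0*G)*O - 1 = 0*O - 1 = 0 - 1 = -1)
(S(4, -10) - 141)² = (-1 - 141)² = (-142)² = 20164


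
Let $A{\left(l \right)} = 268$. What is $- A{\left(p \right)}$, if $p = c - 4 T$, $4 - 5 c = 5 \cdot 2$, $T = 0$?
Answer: $-268$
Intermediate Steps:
$c = - \frac{6}{5}$ ($c = \frac{4}{5} - \frac{5 \cdot 2}{5} = \frac{4}{5} - 2 = - \frac{6}{5} \approx -1.2$)
$p = - \frac{6}{5}$ ($p = - \frac{6}{5} - 0 = - \frac{6}{5} + 0 = - \frac{6}{5} \approx -1.2$)
$- A{\left(p \right)} = \left(-1\right) 268 = -268$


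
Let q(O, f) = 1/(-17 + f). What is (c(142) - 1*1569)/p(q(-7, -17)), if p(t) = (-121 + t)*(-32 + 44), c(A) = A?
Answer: 24259/24690 ≈ 0.98254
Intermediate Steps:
p(t) = -1452 + 12*t (p(t) = (-121 + t)*12 = -1452 + 12*t)
(c(142) - 1*1569)/p(q(-7, -17)) = (142 - 1*1569)/(-1452 + 12/(-17 - 17)) = (142 - 1569)/(-1452 + 12/(-34)) = -1427/(-1452 + 12*(-1/34)) = -1427/(-1452 - 6/17) = -1427/(-24690/17) = -1427*(-17/24690) = 24259/24690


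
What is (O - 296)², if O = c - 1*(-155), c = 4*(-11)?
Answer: 34225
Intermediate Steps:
c = -44
O = 111 (O = -44 - 1*(-155) = -44 + 155 = 111)
(O - 296)² = (111 - 296)² = (-185)² = 34225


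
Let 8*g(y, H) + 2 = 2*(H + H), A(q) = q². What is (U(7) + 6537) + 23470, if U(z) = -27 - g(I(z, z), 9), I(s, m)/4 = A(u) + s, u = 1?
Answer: 119903/4 ≈ 29976.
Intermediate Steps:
I(s, m) = 4 + 4*s (I(s, m) = 4*(1² + s) = 4*(1 + s) = 4 + 4*s)
g(y, H) = -¼ + H/2 (g(y, H) = -¼ + (2*(H + H))/8 = -¼ + (2*(2*H))/8 = -¼ + (4*H)/8 = -¼ + H/2)
U(z) = -125/4 (U(z) = -27 - (-¼ + (½)*9) = -27 - (-¼ + 9/2) = -27 - 1*17/4 = -27 - 17/4 = -125/4)
(U(7) + 6537) + 23470 = (-125/4 + 6537) + 23470 = 26023/4 + 23470 = 119903/4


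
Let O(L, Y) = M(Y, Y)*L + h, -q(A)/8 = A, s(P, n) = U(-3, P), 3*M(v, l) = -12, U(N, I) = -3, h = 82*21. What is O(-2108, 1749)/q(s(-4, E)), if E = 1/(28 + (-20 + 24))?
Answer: 5077/12 ≈ 423.08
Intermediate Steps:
h = 1722
M(v, l) = -4 (M(v, l) = (⅓)*(-12) = -4)
E = 1/32 (E = 1/(28 + 4) = 1/32 ≈ 0.031250)
s(P, n) = -3
q(A) = -8*A
O(L, Y) = 1722 - 4*L (O(L, Y) = -4*L + 1722 = 1722 - 4*L)
O(-2108, 1749)/q(s(-4, E)) = (1722 - 4*(-2108))/((-8*(-3))) = (1722 + 8432)/24 = 10154*(1/24) = 5077/12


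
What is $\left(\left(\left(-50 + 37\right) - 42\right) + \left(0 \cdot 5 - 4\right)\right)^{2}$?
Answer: $3481$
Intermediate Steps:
$\left(\left(\left(-50 + 37\right) - 42\right) + \left(0 \cdot 5 - 4\right)\right)^{2} = \left(\left(-13 - 42\right) + \left(0 - 4\right)\right)^{2} = \left(-55 - 4\right)^{2} = \left(-59\right)^{2} = 3481$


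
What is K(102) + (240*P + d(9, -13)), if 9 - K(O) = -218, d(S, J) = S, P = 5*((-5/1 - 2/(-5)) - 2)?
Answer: -7684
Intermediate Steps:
P = -33 (P = 5*((-5*1 - 2*(-⅕)) - 2) = 5*((-5 + ⅖) - 2) = 5*(-23/5 - 2) = 5*(-33/5) = -33)
K(O) = 227 (K(O) = 9 - 1*(-218) = 9 + 218 = 227)
K(102) + (240*P + d(9, -13)) = 227 + (240*(-33) + 9) = 227 + (-7920 + 9) = 227 - 7911 = -7684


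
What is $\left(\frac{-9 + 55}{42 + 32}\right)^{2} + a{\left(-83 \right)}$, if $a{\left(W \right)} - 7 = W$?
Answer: $- \frac{103515}{1369} \approx -75.614$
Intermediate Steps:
$a{\left(W \right)} = 7 + W$
$\left(\frac{-9 + 55}{42 + 32}\right)^{2} + a{\left(-83 \right)} = \left(\frac{-9 + 55}{42 + 32}\right)^{2} + \left(7 - 83\right) = \left(\frac{46}{74}\right)^{2} - 76 = \left(46 \cdot \frac{1}{74}\right)^{2} - 76 = \left(\frac{23}{37}\right)^{2} - 76 = \frac{529}{1369} - 76 = - \frac{103515}{1369}$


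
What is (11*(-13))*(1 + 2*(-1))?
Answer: 143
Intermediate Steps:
(11*(-13))*(1 + 2*(-1)) = -143*(1 - 2) = -143*(-1) = 143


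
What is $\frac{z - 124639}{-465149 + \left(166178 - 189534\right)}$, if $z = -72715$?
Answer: $\frac{197354}{488505} \approx 0.404$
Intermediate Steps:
$\frac{z - 124639}{-465149 + \left(166178 - 189534\right)} = \frac{-72715 - 124639}{-465149 + \left(166178 - 189534\right)} = - \frac{197354}{-465149 + \left(166178 - 189534\right)} = - \frac{197354}{-465149 - 23356} = - \frac{197354}{-488505} = \left(-197354\right) \left(- \frac{1}{488505}\right) = \frac{197354}{488505}$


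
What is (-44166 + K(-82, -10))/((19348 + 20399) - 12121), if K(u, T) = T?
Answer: -22088/13813 ≈ -1.5991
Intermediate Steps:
(-44166 + K(-82, -10))/((19348 + 20399) - 12121) = (-44166 - 10)/((19348 + 20399) - 12121) = -44176/(39747 - 12121) = -44176/27626 = -44176*1/27626 = -22088/13813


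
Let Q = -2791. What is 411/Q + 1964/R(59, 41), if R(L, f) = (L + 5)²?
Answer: 949517/2857984 ≈ 0.33223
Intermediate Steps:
R(L, f) = (5 + L)²
411/Q + 1964/R(59, 41) = 411/(-2791) + 1964/((5 + 59)²) = 411*(-1/2791) + 1964/(64²) = -411/2791 + 1964/4096 = -411/2791 + 1964*(1/4096) = -411/2791 + 491/1024 = 949517/2857984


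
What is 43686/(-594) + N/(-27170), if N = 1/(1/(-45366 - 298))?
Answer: -88753/1235 ≈ -71.865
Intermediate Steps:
N = -45664 (N = 1/(1/(-45664)) = 1/(-1/45664) = -45664)
43686/(-594) + N/(-27170) = 43686/(-594) - 45664/(-27170) = 43686*(-1/594) - 45664*(-1/27170) = -809/11 + 22832/13585 = -88753/1235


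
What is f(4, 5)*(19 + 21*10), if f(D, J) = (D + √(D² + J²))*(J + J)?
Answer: 9160 + 2290*√41 ≈ 23823.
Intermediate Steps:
f(D, J) = 2*J*(D + √(D² + J²)) (f(D, J) = (D + √(D² + J²))*(2*J) = 2*J*(D + √(D² + J²)))
f(4, 5)*(19 + 21*10) = (2*5*(4 + √(4² + 5²)))*(19 + 21*10) = (2*5*(4 + √(16 + 25)))*(19 + 210) = (2*5*(4 + √41))*229 = (40 + 10*√41)*229 = 9160 + 2290*√41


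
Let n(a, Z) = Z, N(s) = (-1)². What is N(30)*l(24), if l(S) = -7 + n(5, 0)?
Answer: -7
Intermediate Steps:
N(s) = 1
l(S) = -7 (l(S) = -7 + 0 = -7)
N(30)*l(24) = 1*(-7) = -7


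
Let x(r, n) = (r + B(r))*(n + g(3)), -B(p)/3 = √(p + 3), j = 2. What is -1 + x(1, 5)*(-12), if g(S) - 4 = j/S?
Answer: 579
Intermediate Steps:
g(S) = 4 + 2/S
B(p) = -3*√(3 + p) (B(p) = -3*√(p + 3) = -3*√(3 + p))
x(r, n) = (14/3 + n)*(r - 3*√(3 + r)) (x(r, n) = (r - 3*√(3 + r))*(n + (4 + 2/3)) = (r - 3*√(3 + r))*(n + (4 + 2*(⅓))) = (r - 3*√(3 + r))*(n + (4 + ⅔)) = (r - 3*√(3 + r))*(n + 14/3) = (r - 3*√(3 + r))*(14/3 + n) = (14/3 + n)*(r - 3*√(3 + r)))
-1 + x(1, 5)*(-12) = -1 + (-14*√(3 + 1) + (14/3)*1 + 5*1 - 3*5*√(3 + 1))*(-12) = -1 + (-14*√4 + 14/3 + 5 - 3*5*√4)*(-12) = -1 + (-14*2 + 14/3 + 5 - 3*5*2)*(-12) = -1 + (-28 + 14/3 + 5 - 30)*(-12) = -1 - 145/3*(-12) = -1 + 580 = 579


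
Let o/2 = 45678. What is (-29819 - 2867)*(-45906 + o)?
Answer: -1485578700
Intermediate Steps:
o = 91356 (o = 2*45678 = 91356)
(-29819 - 2867)*(-45906 + o) = (-29819 - 2867)*(-45906 + 91356) = -32686*45450 = -1485578700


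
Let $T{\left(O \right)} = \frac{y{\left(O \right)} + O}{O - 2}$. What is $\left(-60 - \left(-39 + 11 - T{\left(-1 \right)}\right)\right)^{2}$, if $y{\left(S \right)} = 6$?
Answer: $\frac{10201}{9} \approx 1133.4$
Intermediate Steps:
$T{\left(O \right)} = \frac{6 + O}{-2 + O}$ ($T{\left(O \right)} = \frac{6 + O}{O - 2} = \frac{6 + O}{-2 + O}$)
$\left(-60 - \left(-39 + 11 - T{\left(-1 \right)}\right)\right)^{2} = \left(-60 - \left(-39 + 11 - \frac{6 - 1}{-2 - 1}\right)\right)^{2} = \left(-60 + \left(\frac{1}{-3} \cdot 5 - \left(-39 + 11\right)\right)\right)^{2} = \left(-60 - - \frac{79}{3}\right)^{2} = \left(-60 + \left(- \frac{5}{3} + 28\right)\right)^{2} = \left(-60 + \frac{79}{3}\right)^{2} = \left(- \frac{101}{3}\right)^{2} = \frac{10201}{9}$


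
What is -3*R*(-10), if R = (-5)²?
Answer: 750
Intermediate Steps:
R = 25
-3*R*(-10) = -3*25*(-10) = -75*(-10) = 750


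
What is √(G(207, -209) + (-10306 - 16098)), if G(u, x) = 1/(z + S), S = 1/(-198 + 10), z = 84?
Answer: 12*I*√45722114114/15791 ≈ 162.49*I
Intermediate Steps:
S = -1/188 (S = 1/(-188) = -1/188 ≈ -0.0053191)
G(u, x) = 188/15791 (G(u, x) = 1/(84 - 1/188) = 1/(15791/188) = 188/15791)
√(G(207, -209) + (-10306 - 16098)) = √(188/15791 + (-10306 - 16098)) = √(188/15791 - 26404) = √(-416945376/15791) = 12*I*√45722114114/15791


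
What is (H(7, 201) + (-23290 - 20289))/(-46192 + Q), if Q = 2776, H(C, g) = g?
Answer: 21689/21708 ≈ 0.99912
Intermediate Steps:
(H(7, 201) + (-23290 - 20289))/(-46192 + Q) = (201 + (-23290 - 20289))/(-46192 + 2776) = (201 - 43579)/(-43416) = -43378*(-1/43416) = 21689/21708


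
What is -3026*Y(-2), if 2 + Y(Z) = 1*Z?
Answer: 12104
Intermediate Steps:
Y(Z) = -2 + Z (Y(Z) = -2 + 1*Z = -2 + Z)
-3026*Y(-2) = -3026*(-2 - 2) = -3026*(-4) = 12104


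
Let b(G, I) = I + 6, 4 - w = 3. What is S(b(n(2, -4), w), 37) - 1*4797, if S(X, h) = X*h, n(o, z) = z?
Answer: -4538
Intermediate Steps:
w = 1 (w = 4 - 1*3 = 4 - 3 = 1)
b(G, I) = 6 + I
S(b(n(2, -4), w), 37) - 1*4797 = (6 + 1)*37 - 1*4797 = 7*37 - 4797 = 259 - 4797 = -4538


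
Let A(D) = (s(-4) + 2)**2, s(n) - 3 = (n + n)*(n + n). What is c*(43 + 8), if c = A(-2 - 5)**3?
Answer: 5503826317131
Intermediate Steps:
s(n) = 3 + 4*n**2 (s(n) = 3 + (n + n)*(n + n) = 3 + (2*n)*(2*n) = 3 + 4*n**2)
A(D) = 4761 (A(D) = ((3 + 4*(-4)**2) + 2)**2 = ((3 + 4*16) + 2)**2 = ((3 + 64) + 2)**2 = (67 + 2)**2 = 69**2 = 4761)
c = 107918163081 (c = 4761**3 = 107918163081)
c*(43 + 8) = 107918163081*(43 + 8) = 107918163081*51 = 5503826317131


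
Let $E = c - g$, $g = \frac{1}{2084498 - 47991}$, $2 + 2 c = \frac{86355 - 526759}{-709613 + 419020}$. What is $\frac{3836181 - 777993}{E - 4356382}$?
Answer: $- \frac{9233772370991553}{13153488924097222} \approx -0.702$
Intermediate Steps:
$c = - \frac{70391}{290593}$ ($c = -1 + \frac{\left(86355 - 526759\right) \frac{1}{-709613 + 419020}}{2} = -1 + \frac{\left(-440404\right) \frac{1}{-290593}}{2} = -1 + \frac{\left(-440404\right) \left(- \frac{1}{290593}\right)}{2} = -1 + \frac{1}{2} \cdot \frac{440404}{290593} = -1 + \frac{220202}{290593} = - \frac{70391}{290593} \approx -0.24223$)
$g = \frac{1}{2036507} \approx 4.9104 \cdot 10^{-7}$
$E = - \frac{143352054830}{591794678651}$ ($E = - \frac{70391}{290593} - \frac{1}{2036507} = - \frac{143352054830}{591794678651} \approx -0.24223$)
$\frac{3836181 - 777993}{E - 4356382} = \frac{3836181 - 777993}{- \frac{143352054830}{591794678651} - 4356382} = \frac{3836181 + \left(-1816609 + 1038616\right)}{- \frac{2578083829123055512}{591794678651}} = \left(3836181 - 777993\right) \left(- \frac{591794678651}{2578083829123055512}\right) = 3058188 \left(- \frac{591794678651}{2578083829123055512}\right) = - \frac{9233772370991553}{13153488924097222}$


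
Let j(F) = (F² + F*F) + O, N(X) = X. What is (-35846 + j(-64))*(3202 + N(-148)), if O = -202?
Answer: -85072224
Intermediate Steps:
j(F) = -202 + 2*F² (j(F) = (F² + F*F) - 202 = (F² + F²) - 202 = 2*F² - 202 = -202 + 2*F²)
(-35846 + j(-64))*(3202 + N(-148)) = (-35846 + (-202 + 2*(-64)²))*(3202 - 148) = (-35846 + (-202 + 2*4096))*3054 = (-35846 + (-202 + 8192))*3054 = (-35846 + 7990)*3054 = -27856*3054 = -85072224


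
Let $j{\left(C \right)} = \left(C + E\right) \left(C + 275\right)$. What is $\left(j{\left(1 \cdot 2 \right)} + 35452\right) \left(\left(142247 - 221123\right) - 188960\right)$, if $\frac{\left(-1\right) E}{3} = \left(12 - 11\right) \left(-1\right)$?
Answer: $-9866274732$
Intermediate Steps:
$E = 3$ ($E = - 3 \left(12 - 11\right) \left(-1\right) = - 3 \cdot 1 \left(-1\right) = \left(-3\right) \left(-1\right) = 3$)
$j{\left(C \right)} = \left(3 + C\right) \left(275 + C\right)$ ($j{\left(C \right)} = \left(C + 3\right) \left(C + 275\right) = \left(3 + C\right) \left(275 + C\right)$)
$\left(j{\left(1 \cdot 2 \right)} + 35452\right) \left(\left(142247 - 221123\right) - 188960\right) = \left(\left(825 + \left(1 \cdot 2\right)^{2} + 278 \cdot 1 \cdot 2\right) + 35452\right) \left(\left(142247 - 221123\right) - 188960\right) = \left(\left(825 + 2^{2} + 278 \cdot 2\right) + 35452\right) \left(-78876 - 188960\right) = \left(\left(825 + 4 + 556\right) + 35452\right) \left(-267836\right) = \left(1385 + 35452\right) \left(-267836\right) = 36837 \left(-267836\right) = -9866274732$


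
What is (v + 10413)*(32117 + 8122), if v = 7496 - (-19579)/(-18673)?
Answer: 51162462234/71 ≈ 7.2060e+8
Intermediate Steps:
v = 139953229/18673 (v = 7496 - (-19579)*(-1)/18673 = 7496 - 1*19579/18673 = 7496 - 19579/18673 = 139953229/18673 ≈ 7495.0)
(v + 10413)*(32117 + 8122) = (139953229/18673 + 10413)*(32117 + 8122) = (334395178/18673)*40239 = 51162462234/71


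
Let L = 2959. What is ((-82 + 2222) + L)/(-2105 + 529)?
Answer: -5099/1576 ≈ -3.2354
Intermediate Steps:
((-82 + 2222) + L)/(-2105 + 529) = ((-82 + 2222) + 2959)/(-2105 + 529) = (2140 + 2959)/(-1576) = 5099*(-1/1576) = -5099/1576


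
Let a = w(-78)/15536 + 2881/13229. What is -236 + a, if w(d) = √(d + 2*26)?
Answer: -3119163/13229 + I*√26/15536 ≈ -235.78 + 0.00032821*I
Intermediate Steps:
w(d) = √(52 + d) (w(d) = √(d + 52) = √(52 + d))
a = 2881/13229 + I*√26/15536 (a = √(52 - 78)/15536 + 2881/13229 = √(-26)*(1/15536) + 2881*(1/13229) = (I*√26)*(1/15536) + 2881/13229 = I*√26/15536 + 2881/13229 = 2881/13229 + I*√26/15536 ≈ 0.21778 + 0.00032821*I)
-236 + a = -236 + (2881/13229 + I*√26/15536) = -3119163/13229 + I*√26/15536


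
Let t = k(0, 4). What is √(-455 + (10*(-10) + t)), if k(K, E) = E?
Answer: I*√551 ≈ 23.473*I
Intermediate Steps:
t = 4
√(-455 + (10*(-10) + t)) = √(-455 + (10*(-10) + 4)) = √(-455 + (-100 + 4)) = √(-455 - 96) = √(-551) = I*√551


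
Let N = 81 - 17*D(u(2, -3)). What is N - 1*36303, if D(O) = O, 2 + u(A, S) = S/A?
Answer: -72325/2 ≈ -36163.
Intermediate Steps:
u(A, S) = -2 + S/A
N = 281/2 (N = 81 - 17*(-2 - 3/2) = 81 - 17*(-7/2) = 81 + 119/2 = 281/2 ≈ 140.50)
N - 1*36303 = 281/2 - 1*36303 = 281/2 - 36303 = -72325/2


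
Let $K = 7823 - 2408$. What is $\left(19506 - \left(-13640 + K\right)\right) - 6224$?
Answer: $21507$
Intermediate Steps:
$K = 5415$
$\left(19506 - \left(-13640 + K\right)\right) - 6224 = \left(19506 + \left(13640 - 5415\right)\right) - 6224 = \left(19506 + 8225\right) - 6224 = 27731 - 6224 = 21507$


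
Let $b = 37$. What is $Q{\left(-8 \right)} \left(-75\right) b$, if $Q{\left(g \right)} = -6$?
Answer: $16650$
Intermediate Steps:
$Q{\left(-8 \right)} \left(-75\right) b = \left(-6\right) \left(-75\right) 37 = 450 \cdot 37 = 16650$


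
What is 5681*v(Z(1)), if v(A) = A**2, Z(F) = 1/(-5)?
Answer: 5681/25 ≈ 227.24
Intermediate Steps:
Z(F) = -1/5
5681*v(Z(1)) = 5681*(-1/5)**2 = 5681*(1/25) = 5681/25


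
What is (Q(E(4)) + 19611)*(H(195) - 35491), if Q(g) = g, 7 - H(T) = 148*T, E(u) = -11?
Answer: -1261142400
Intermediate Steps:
H(T) = 7 - 148*T
(Q(E(4)) + 19611)*(H(195) - 35491) = (-11 + 19611)*((7 - 148*195) - 35491) = 19600*((7 - 28860) - 35491) = 19600*(-28853 - 35491) = 19600*(-64344) = -1261142400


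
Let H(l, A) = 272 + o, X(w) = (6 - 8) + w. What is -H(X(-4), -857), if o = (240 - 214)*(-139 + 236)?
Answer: -2794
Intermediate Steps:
X(w) = -2 + w
o = 2522 (o = 26*97 = 2522)
H(l, A) = 2794 (H(l, A) = 272 + 2522 = 2794)
-H(X(-4), -857) = -1*2794 = -2794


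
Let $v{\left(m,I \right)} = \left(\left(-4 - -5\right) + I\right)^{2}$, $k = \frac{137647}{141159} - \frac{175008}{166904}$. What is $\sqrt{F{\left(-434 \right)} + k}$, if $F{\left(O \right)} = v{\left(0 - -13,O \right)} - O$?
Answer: $\frac{32 \sqrt{1591660625356237963494}}{2945000217} \approx 433.5$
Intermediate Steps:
$k = - \frac{216264923}{2945000217}$ ($k = 137647 \cdot \frac{1}{141159} - \frac{21876}{20863} = \frac{137647}{141159} - \frac{21876}{20863} = - \frac{216264923}{2945000217} \approx -0.073435$)
$v{\left(m,I \right)} = \left(1 + I\right)^{2}$ ($v{\left(m,I \right)} = \left(\left(-4 + 5\right) + I\right)^{2} = \left(1 + I\right)^{2}$)
$F{\left(O \right)} = \left(1 + O\right)^{2} - O$
$\sqrt{F{\left(-434 \right)} + k} = \sqrt{\left(\left(1 - 434\right)^{2} - -434\right) - \frac{216264923}{2945000217}} = \sqrt{\left(\left(-433\right)^{2} + 434\right) - \frac{216264923}{2945000217}} = \sqrt{\left(187489 + 434\right) - \frac{216264923}{2945000217}} = \sqrt{187923 - \frac{216264923}{2945000217}} = \sqrt{\frac{553433059514368}{2945000217}} = \frac{32 \sqrt{1591660625356237963494}}{2945000217}$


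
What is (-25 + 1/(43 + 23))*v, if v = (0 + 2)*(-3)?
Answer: 1649/11 ≈ 149.91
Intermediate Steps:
v = -6 (v = 2*(-3) = -6)
(-25 + 1/(43 + 23))*v = (-25 + 1/(43 + 23))*(-6) = (-25 + 1/66)*(-6) = -1649/66*(-6) = 1649/11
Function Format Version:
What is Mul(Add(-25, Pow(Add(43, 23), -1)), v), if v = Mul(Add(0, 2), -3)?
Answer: Rational(1649, 11) ≈ 149.91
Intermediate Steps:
v = -6 (v = Mul(2, -3) = -6)
Mul(Add(-25, Pow(Add(43, 23), -1)), v) = Mul(Add(-25, Pow(Add(43, 23), -1)), -6) = Mul(Add(-25, Pow(66, -1)), -6) = Mul(Add(-25, Rational(1, 66)), -6) = Mul(Rational(-1649, 66), -6) = Rational(1649, 11)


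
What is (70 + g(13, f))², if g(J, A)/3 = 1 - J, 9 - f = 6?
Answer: 1156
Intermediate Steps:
f = 3 (f = 9 - 1*6 = 9 - 6 = 3)
g(J, A) = 3 - 3*J (g(J, A) = 3*(1 - J) = 3 - 3*J)
(70 + g(13, f))² = (70 + (3 - 3*13))² = (70 + (3 - 39))² = (70 - 36)² = 34² = 1156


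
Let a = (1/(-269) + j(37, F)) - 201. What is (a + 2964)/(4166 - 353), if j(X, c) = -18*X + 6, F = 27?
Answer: 565706/1025697 ≈ 0.55153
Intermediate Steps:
j(X, c) = 6 - 18*X
a = -231610/269 (a = (1/(-269) + (6 - 18*37)) - 201 = (-1/269 + (6 - 666)) - 201 = (-1/269 - 660) - 201 = -177541/269 - 201 = -231610/269 ≈ -861.00)
(a + 2964)/(4166 - 353) = (-231610/269 + 2964)/(4166 - 353) = (565706/269)/3813 = (565706/269)*(1/3813) = 565706/1025697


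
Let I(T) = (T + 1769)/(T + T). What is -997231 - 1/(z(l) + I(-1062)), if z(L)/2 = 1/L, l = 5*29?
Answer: -97994590697/98267 ≈ -9.9723e+5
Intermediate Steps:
l = 145
I(T) = (1769 + T)/(2*T) (I(T) = (1769 + T)/((2*T)) = (1769 + T)*(1/(2*T)) = (1769 + T)/(2*T))
z(L) = 2/L
-997231 - 1/(z(l) + I(-1062)) = -997231 - 1/(2/145 + (1/2)*(1769 - 1062)/(-1062)) = -997231 - 1/(2*(1/145) + (1/2)*(-1/1062)*707) = -997231 - 1/(2/145 - 707/2124) = -997231 - 1/(-98267/307980) = -997231 - 1*(-307980/98267) = -997231 + 307980/98267 = -97994590697/98267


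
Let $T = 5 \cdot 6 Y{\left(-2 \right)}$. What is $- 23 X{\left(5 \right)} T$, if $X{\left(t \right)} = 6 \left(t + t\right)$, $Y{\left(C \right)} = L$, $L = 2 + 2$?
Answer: $-165600$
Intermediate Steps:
$L = 4$
$Y{\left(C \right)} = 4$
$T = 120$ ($T = 5 \cdot 6 \cdot 4 = 30 \cdot 4 = 120$)
$X{\left(t \right)} = 12 t$ ($X{\left(t \right)} = 6 \cdot 2 t = 12 t$)
$- 23 X{\left(5 \right)} T = - 23 \cdot 12 \cdot 5 \cdot 120 = \left(-23\right) 60 \cdot 120 = \left(-1380\right) 120 = -165600$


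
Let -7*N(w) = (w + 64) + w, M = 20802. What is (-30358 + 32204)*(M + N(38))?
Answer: 38363572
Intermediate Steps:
N(w) = -64/7 - 2*w/7 (N(w) = -((w + 64) + w)/7 = -((64 + w) + w)/7 = -(64 + 2*w)/7 = -64/7 - 2*w/7)
(-30358 + 32204)*(M + N(38)) = (-30358 + 32204)*(20802 + (-64/7 - 2/7*38)) = 1846*(20802 + (-64/7 - 76/7)) = 1846*(20802 - 20) = 1846*20782 = 38363572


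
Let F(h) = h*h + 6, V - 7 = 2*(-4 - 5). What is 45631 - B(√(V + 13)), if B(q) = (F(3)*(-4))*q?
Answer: 45631 + 60*√2 ≈ 45716.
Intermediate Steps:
V = -11 (V = 7 + 2*(-4 - 5) = 7 + 2*(-9) = 7 - 18 = -11)
F(h) = 6 + h² (F(h) = h² + 6 = 6 + h²)
B(q) = -60*q (B(q) = ((6 + 3²)*(-4))*q = ((6 + 9)*(-4))*q = (15*(-4))*q = -60*q)
45631 - B(√(V + 13)) = 45631 - (-60)*√(-11 + 13) = 45631 - (-60)*√2 = 45631 + 60*√2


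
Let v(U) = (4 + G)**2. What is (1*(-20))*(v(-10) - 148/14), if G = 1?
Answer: -2020/7 ≈ -288.57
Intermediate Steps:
v(U) = 25 (v(U) = (4 + 1)**2 = 5**2 = 25)
(1*(-20))*(v(-10) - 148/14) = (1*(-20))*(25 - 148/14) = -20*(25 - 148*1/14) = -20*(25 - 74/7) = -20*101/7 = -2020/7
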